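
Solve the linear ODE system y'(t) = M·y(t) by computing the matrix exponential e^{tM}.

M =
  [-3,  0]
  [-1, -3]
e^{tM} =
  [exp(-3*t), 0]
  [-t*exp(-3*t), exp(-3*t)]

Strategy: write M = P · J · P⁻¹ where J is a Jordan canonical form, so e^{tM} = P · e^{tJ} · P⁻¹, and e^{tJ} can be computed block-by-block.

M has Jordan form
J =
  [-3,  1]
  [ 0, -3]
(up to reordering of blocks).

Per-block formulas:
  For a 2×2 Jordan block J_2(-3): exp(t · J_2(-3)) = e^(-3t)·(I + t·N), where N is the 2×2 nilpotent shift.

After assembling e^{tJ} and conjugating by P, we get:

e^{tM} =
  [exp(-3*t), 0]
  [-t*exp(-3*t), exp(-3*t)]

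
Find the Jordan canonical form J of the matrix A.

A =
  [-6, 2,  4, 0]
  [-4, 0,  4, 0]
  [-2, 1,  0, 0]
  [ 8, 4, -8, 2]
J_2(-2) ⊕ J_1(-2) ⊕ J_1(2)

The characteristic polynomial is
  det(x·I − A) = x^4 + 4*x^3 - 16*x - 16 = (x - 2)*(x + 2)^3

Eigenvalues and multiplicities (the geometric multiplicity of λ is n − rank(A − λI), which equals the number of Jordan blocks for λ):
  λ = -2: algebraic multiplicity = 3, geometric multiplicity = 2
  λ = 2: algebraic multiplicity = 1, geometric multiplicity = 1

Determining the block sizes for each eigenvalue:
  λ = -2: 2 blocks summing to 3 forces exactly one block of size 2 and the rest size 1 → block sizes [2, 1]
  λ = 2: one block (gm = 1), so the single block has size am = 1 → block sizes [1]

Assembling the blocks gives a Jordan form
J =
  [-2,  1,  0, 0]
  [ 0, -2,  0, 0]
  [ 0,  0, -2, 0]
  [ 0,  0,  0, 2]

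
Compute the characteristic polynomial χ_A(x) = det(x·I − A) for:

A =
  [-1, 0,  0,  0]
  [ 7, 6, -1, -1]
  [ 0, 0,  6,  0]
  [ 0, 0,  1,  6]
x^4 - 17*x^3 + 90*x^2 - 108*x - 216

Expanding det(x·I − A) (e.g. by cofactor expansion or by noting that A is similar to its Jordan form J, which has the same characteristic polynomial as A) gives
  χ_A(x) = x^4 - 17*x^3 + 90*x^2 - 108*x - 216
which factors as (x - 6)^3*(x + 1). The eigenvalues (with algebraic multiplicities) are λ = -1 with multiplicity 1, λ = 6 with multiplicity 3.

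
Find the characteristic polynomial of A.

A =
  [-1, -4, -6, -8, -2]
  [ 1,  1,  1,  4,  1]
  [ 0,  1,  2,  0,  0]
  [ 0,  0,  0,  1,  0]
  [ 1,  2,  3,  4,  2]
x^5 - 5*x^4 + 10*x^3 - 10*x^2 + 5*x - 1

Expanding det(x·I − A) (e.g. by cofactor expansion or by noting that A is similar to its Jordan form J, which has the same characteristic polynomial as A) gives
  χ_A(x) = x^5 - 5*x^4 + 10*x^3 - 10*x^2 + 5*x - 1
which factors as (x - 1)^5. The eigenvalues (with algebraic multiplicities) are λ = 1 with multiplicity 5.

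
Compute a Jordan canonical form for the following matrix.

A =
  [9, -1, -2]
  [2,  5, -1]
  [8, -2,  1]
J_3(5)

The characteristic polynomial is
  det(x·I − A) = x^3 - 15*x^2 + 75*x - 125 = (x - 5)^3

Eigenvalues and multiplicities (the geometric multiplicity of λ is n − rank(A − λI), which equals the number of Jordan blocks for λ):
  λ = 5: algebraic multiplicity = 3, geometric multiplicity = 1

Determining the block sizes for each eigenvalue:
  λ = 5: one block (gm = 1), so the single block has size am = 3 → block sizes [3]

Assembling the blocks gives a Jordan form
J =
  [5, 1, 0]
  [0, 5, 1]
  [0, 0, 5]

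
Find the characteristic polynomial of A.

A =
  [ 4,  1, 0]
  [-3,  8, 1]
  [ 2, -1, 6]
x^3 - 18*x^2 + 108*x - 216

Expanding det(x·I − A) (e.g. by cofactor expansion or by noting that A is similar to its Jordan form J, which has the same characteristic polynomial as A) gives
  χ_A(x) = x^3 - 18*x^2 + 108*x - 216
which factors as (x - 6)^3. The eigenvalues (with algebraic multiplicities) are λ = 6 with multiplicity 3.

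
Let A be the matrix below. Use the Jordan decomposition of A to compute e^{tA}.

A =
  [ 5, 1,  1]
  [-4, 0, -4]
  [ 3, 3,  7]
e^{tA} =
  [t*exp(4*t) + exp(4*t), t*exp(4*t), t*exp(4*t)]
  [-4*t*exp(4*t), -4*t*exp(4*t) + exp(4*t), -4*t*exp(4*t)]
  [3*t*exp(4*t), 3*t*exp(4*t), 3*t*exp(4*t) + exp(4*t)]

Strategy: write A = P · J · P⁻¹ where J is a Jordan canonical form, so e^{tA} = P · e^{tJ} · P⁻¹, and e^{tJ} can be computed block-by-block.

A has Jordan form
J =
  [4, 1, 0]
  [0, 4, 0]
  [0, 0, 4]
(up to reordering of blocks).

Per-block formulas:
  For a 2×2 Jordan block J_2(4): exp(t · J_2(4)) = e^(4t)·(I + t·N), where N is the 2×2 nilpotent shift.
  For a 1×1 block at λ = 4: exp(t · [4]) = [e^(4t)].

After assembling e^{tJ} and conjugating by P, we get:

e^{tA} =
  [t*exp(4*t) + exp(4*t), t*exp(4*t), t*exp(4*t)]
  [-4*t*exp(4*t), -4*t*exp(4*t) + exp(4*t), -4*t*exp(4*t)]
  [3*t*exp(4*t), 3*t*exp(4*t), 3*t*exp(4*t) + exp(4*t)]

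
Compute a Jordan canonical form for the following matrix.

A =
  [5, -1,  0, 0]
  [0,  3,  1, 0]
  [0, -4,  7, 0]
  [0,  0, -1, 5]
J_3(5) ⊕ J_1(5)

The characteristic polynomial is
  det(x·I − A) = x^4 - 20*x^3 + 150*x^2 - 500*x + 625 = (x - 5)^4

Eigenvalues and multiplicities (the geometric multiplicity of λ is n − rank(A − λI), which equals the number of Jordan blocks for λ):
  λ = 5: algebraic multiplicity = 4, geometric multiplicity = 2

Determining the block sizes for each eigenvalue:
  λ = 5: with am = 4 and gm = 2, the partition is not yet determined (e.g. several partitions of 4 into 2 parts exist). Let N = A − (5)·I. Computing rank(N^1) = 2, rank(N^2) = 1, rank(N^3) = 0; the number of blocks of size ≥ j is rank(N^{j−1}) − rank(N^j), giving [2, 1, 1]. So we have 1 block(s) of size 3, 1 block(s) of size 1 → block sizes [3, 1]

Assembling the blocks gives a Jordan form
J =
  [5, 1, 0, 0]
  [0, 5, 1, 0]
  [0, 0, 5, 0]
  [0, 0, 0, 5]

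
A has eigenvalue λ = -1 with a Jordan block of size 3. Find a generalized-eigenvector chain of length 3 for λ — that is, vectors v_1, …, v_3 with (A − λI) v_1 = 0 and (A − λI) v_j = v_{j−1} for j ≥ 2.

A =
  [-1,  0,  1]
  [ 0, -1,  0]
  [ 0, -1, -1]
A Jordan chain for λ = -1 of length 3:
v_1 = (-1, 0, 0)ᵀ
v_2 = (0, 0, -1)ᵀ
v_3 = (0, 1, 0)ᵀ

Let N = A − (-1)·I. We want v_3 with N^3 v_3 = 0 but N^2 v_3 ≠ 0; then v_{j-1} := N · v_j for j = 3, …, 2.

Pick v_3 = (0, 1, 0)ᵀ.
Then v_2 = N · v_3 = (0, 0, -1)ᵀ.
Then v_1 = N · v_2 = (-1, 0, 0)ᵀ.

Sanity check: (A − (-1)·I) v_1 = (0, 0, 0)ᵀ = 0. ✓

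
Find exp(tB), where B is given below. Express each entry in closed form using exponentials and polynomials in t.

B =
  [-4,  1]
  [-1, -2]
e^{tB} =
  [-t*exp(-3*t) + exp(-3*t), t*exp(-3*t)]
  [-t*exp(-3*t), t*exp(-3*t) + exp(-3*t)]

Strategy: write B = P · J · P⁻¹ where J is a Jordan canonical form, so e^{tB} = P · e^{tJ} · P⁻¹, and e^{tJ} can be computed block-by-block.

B has Jordan form
J =
  [-3,  1]
  [ 0, -3]
(up to reordering of blocks).

Per-block formulas:
  For a 2×2 Jordan block J_2(-3): exp(t · J_2(-3)) = e^(-3t)·(I + t·N), where N is the 2×2 nilpotent shift.

After assembling e^{tJ} and conjugating by P, we get:

e^{tB} =
  [-t*exp(-3*t) + exp(-3*t), t*exp(-3*t)]
  [-t*exp(-3*t), t*exp(-3*t) + exp(-3*t)]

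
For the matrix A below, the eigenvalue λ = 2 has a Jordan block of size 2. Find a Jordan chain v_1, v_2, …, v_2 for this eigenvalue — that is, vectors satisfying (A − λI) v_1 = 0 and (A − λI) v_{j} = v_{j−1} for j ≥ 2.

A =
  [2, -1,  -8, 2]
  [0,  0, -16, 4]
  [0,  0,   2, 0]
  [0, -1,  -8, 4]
A Jordan chain for λ = 2 of length 2:
v_1 = (-1, -2, 0, -1)ᵀ
v_2 = (0, 1, 0, 0)ᵀ

Let N = A − (2)·I. We want v_2 with N^2 v_2 = 0 but N^1 v_2 ≠ 0; then v_{j-1} := N · v_j for j = 2, …, 2.

Pick v_2 = (0, 1, 0, 0)ᵀ.
Then v_1 = N · v_2 = (-1, -2, 0, -1)ᵀ.

Sanity check: (A − (2)·I) v_1 = (0, 0, 0, 0)ᵀ = 0. ✓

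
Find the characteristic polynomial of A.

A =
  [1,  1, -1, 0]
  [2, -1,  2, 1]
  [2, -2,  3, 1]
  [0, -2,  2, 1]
x^4 - 4*x^3 + 6*x^2 - 4*x + 1

Expanding det(x·I − A) (e.g. by cofactor expansion or by noting that A is similar to its Jordan form J, which has the same characteristic polynomial as A) gives
  χ_A(x) = x^4 - 4*x^3 + 6*x^2 - 4*x + 1
which factors as (x - 1)^4. The eigenvalues (with algebraic multiplicities) are λ = 1 with multiplicity 4.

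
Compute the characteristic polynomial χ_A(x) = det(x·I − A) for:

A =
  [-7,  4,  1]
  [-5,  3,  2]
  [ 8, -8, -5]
x^3 + 9*x^2 + 27*x + 27

Expanding det(x·I − A) (e.g. by cofactor expansion or by noting that A is similar to its Jordan form J, which has the same characteristic polynomial as A) gives
  χ_A(x) = x^3 + 9*x^2 + 27*x + 27
which factors as (x + 3)^3. The eigenvalues (with algebraic multiplicities) are λ = -3 with multiplicity 3.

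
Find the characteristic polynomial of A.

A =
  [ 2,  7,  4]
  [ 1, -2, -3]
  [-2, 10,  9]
x^3 - 9*x^2 + 27*x - 27

Expanding det(x·I − A) (e.g. by cofactor expansion or by noting that A is similar to its Jordan form J, which has the same characteristic polynomial as A) gives
  χ_A(x) = x^3 - 9*x^2 + 27*x - 27
which factors as (x - 3)^3. The eigenvalues (with algebraic multiplicities) are λ = 3 with multiplicity 3.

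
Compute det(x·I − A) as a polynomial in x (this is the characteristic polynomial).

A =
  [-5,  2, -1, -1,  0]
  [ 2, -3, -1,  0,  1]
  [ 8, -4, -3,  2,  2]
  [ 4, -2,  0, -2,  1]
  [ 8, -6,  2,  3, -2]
x^5 + 15*x^4 + 90*x^3 + 270*x^2 + 405*x + 243

Expanding det(x·I − A) (e.g. by cofactor expansion or by noting that A is similar to its Jordan form J, which has the same characteristic polynomial as A) gives
  χ_A(x) = x^5 + 15*x^4 + 90*x^3 + 270*x^2 + 405*x + 243
which factors as (x + 3)^5. The eigenvalues (with algebraic multiplicities) are λ = -3 with multiplicity 5.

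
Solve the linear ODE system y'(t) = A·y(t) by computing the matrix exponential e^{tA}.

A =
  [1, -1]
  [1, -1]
e^{tA} =
  [t + 1, -t]
  [t, 1 - t]

Strategy: write A = P · J · P⁻¹ where J is a Jordan canonical form, so e^{tA} = P · e^{tJ} · P⁻¹, and e^{tJ} can be computed block-by-block.

A has Jordan form
J =
  [0, 1]
  [0, 0]
(up to reordering of blocks).

Per-block formulas:
  For a 2×2 Jordan block J_2(0): exp(t · J_2(0)) = e^(0t)·(I + t·N), where N is the 2×2 nilpotent shift.

After assembling e^{tJ} and conjugating by P, we get:

e^{tA} =
  [t + 1, -t]
  [t, 1 - t]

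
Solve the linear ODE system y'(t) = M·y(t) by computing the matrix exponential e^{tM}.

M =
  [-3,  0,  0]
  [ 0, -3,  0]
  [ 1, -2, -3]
e^{tM} =
  [exp(-3*t), 0, 0]
  [0, exp(-3*t), 0]
  [t*exp(-3*t), -2*t*exp(-3*t), exp(-3*t)]

Strategy: write M = P · J · P⁻¹ where J is a Jordan canonical form, so e^{tM} = P · e^{tJ} · P⁻¹, and e^{tJ} can be computed block-by-block.

M has Jordan form
J =
  [-3,  1,  0]
  [ 0, -3,  0]
  [ 0,  0, -3]
(up to reordering of blocks).

Per-block formulas:
  For a 2×2 Jordan block J_2(-3): exp(t · J_2(-3)) = e^(-3t)·(I + t·N), where N is the 2×2 nilpotent shift.
  For a 1×1 block at λ = -3: exp(t · [-3]) = [e^(-3t)].

After assembling e^{tJ} and conjugating by P, we get:

e^{tM} =
  [exp(-3*t), 0, 0]
  [0, exp(-3*t), 0]
  [t*exp(-3*t), -2*t*exp(-3*t), exp(-3*t)]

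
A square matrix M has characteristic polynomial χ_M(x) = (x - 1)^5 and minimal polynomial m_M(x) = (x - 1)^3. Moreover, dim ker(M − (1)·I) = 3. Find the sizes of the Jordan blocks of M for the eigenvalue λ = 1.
Block sizes for λ = 1: [3, 1, 1]

Step 1 — from the characteristic polynomial, algebraic multiplicity of λ = 1 is 5. From dim ker(M − (1)·I) = 3, there are exactly 3 Jordan blocks for λ = 1.
Step 2 — from the minimal polynomial, the factor (x − 1)^3 tells us the largest block for λ = 1 has size 3.
Step 3 — with total size 5, 3 blocks, and largest block 3, the block sizes (in nonincreasing order) are [3, 1, 1].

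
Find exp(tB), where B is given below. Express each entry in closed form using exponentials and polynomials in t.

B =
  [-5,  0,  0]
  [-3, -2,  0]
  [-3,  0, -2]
e^{tB} =
  [exp(-5*t), 0, 0]
  [-exp(-2*t) + exp(-5*t), exp(-2*t), 0]
  [-exp(-2*t) + exp(-5*t), 0, exp(-2*t)]

Strategy: write B = P · J · P⁻¹ where J is a Jordan canonical form, so e^{tB} = P · e^{tJ} · P⁻¹, and e^{tJ} can be computed block-by-block.

B has Jordan form
J =
  [-5,  0,  0]
  [ 0, -2,  0]
  [ 0,  0, -2]
(up to reordering of blocks).

Per-block formulas:
  For a 1×1 block at λ = -2: exp(t · [-2]) = [e^(-2t)].
  For a 1×1 block at λ = -5: exp(t · [-5]) = [e^(-5t)].

After assembling e^{tJ} and conjugating by P, we get:

e^{tB} =
  [exp(-5*t), 0, 0]
  [-exp(-2*t) + exp(-5*t), exp(-2*t), 0]
  [-exp(-2*t) + exp(-5*t), 0, exp(-2*t)]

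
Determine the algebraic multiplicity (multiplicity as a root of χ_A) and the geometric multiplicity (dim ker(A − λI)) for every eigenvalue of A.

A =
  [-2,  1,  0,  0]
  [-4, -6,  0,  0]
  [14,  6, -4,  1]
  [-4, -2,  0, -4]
λ = -4: alg = 4, geom = 2

Step 1 — factor the characteristic polynomial to read off the algebraic multiplicities:
  χ_A(x) = (x + 4)^4

Step 2 — compute geometric multiplicities via the rank-nullity identity g(λ) = n − rank(A − λI):
  rank(A − (-4)·I) = 2, so dim ker(A − (-4)·I) = n − 2 = 2

Summary:
  λ = -4: algebraic multiplicity = 4, geometric multiplicity = 2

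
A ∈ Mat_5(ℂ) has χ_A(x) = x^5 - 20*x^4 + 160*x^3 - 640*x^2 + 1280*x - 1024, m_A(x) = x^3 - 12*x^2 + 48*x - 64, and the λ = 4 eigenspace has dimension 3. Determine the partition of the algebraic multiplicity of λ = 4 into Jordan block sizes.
Block sizes for λ = 4: [3, 1, 1]

Step 1 — from the characteristic polynomial, algebraic multiplicity of λ = 4 is 5. From dim ker(A − (4)·I) = 3, there are exactly 3 Jordan blocks for λ = 4.
Step 2 — from the minimal polynomial, the factor (x − 4)^3 tells us the largest block for λ = 4 has size 3.
Step 3 — with total size 5, 3 blocks, and largest block 3, the block sizes (in nonincreasing order) are [3, 1, 1].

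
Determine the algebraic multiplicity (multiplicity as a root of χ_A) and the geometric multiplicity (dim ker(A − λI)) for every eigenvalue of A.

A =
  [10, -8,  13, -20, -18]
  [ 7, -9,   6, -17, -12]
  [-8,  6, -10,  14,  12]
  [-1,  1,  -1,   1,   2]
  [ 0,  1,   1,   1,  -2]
λ = -2: alg = 5, geom = 2

Step 1 — factor the characteristic polynomial to read off the algebraic multiplicities:
  χ_A(x) = (x + 2)^5

Step 2 — compute geometric multiplicities via the rank-nullity identity g(λ) = n − rank(A − λI):
  rank(A − (-2)·I) = 3, so dim ker(A − (-2)·I) = n − 3 = 2

Summary:
  λ = -2: algebraic multiplicity = 5, geometric multiplicity = 2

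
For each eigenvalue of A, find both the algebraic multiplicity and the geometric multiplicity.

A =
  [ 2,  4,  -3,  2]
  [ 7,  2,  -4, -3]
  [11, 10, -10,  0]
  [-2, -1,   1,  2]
λ = -3: alg = 2, geom = 1; λ = 1: alg = 2, geom = 1

Step 1 — factor the characteristic polynomial to read off the algebraic multiplicities:
  χ_A(x) = (x - 1)^2*(x + 3)^2

Step 2 — compute geometric multiplicities via the rank-nullity identity g(λ) = n − rank(A − λI):
  rank(A − (-3)·I) = 3, so dim ker(A − (-3)·I) = n − 3 = 1
  rank(A − (1)·I) = 3, so dim ker(A − (1)·I) = n − 3 = 1

Summary:
  λ = -3: algebraic multiplicity = 2, geometric multiplicity = 1
  λ = 1: algebraic multiplicity = 2, geometric multiplicity = 1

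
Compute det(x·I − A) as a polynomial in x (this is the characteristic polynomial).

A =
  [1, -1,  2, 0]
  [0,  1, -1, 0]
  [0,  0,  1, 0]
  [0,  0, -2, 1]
x^4 - 4*x^3 + 6*x^2 - 4*x + 1

Expanding det(x·I − A) (e.g. by cofactor expansion or by noting that A is similar to its Jordan form J, which has the same characteristic polynomial as A) gives
  χ_A(x) = x^4 - 4*x^3 + 6*x^2 - 4*x + 1
which factors as (x - 1)^4. The eigenvalues (with algebraic multiplicities) are λ = 1 with multiplicity 4.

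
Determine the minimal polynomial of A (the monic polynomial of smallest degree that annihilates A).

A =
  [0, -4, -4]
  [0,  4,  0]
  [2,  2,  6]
x^2 - 6*x + 8

The characteristic polynomial is χ_A(x) = (x - 4)^2*(x - 2), so the eigenvalues are known. The minimal polynomial is
  m_A(x) = Π_λ (x − λ)^{k_λ}
where k_λ is the size of the *largest* Jordan block for λ (equivalently, the smallest k with (A − λI)^k v = 0 for every generalised eigenvector v of λ).

  λ = 2: largest Jordan block has size 1, contributing (x − 2)
  λ = 4: largest Jordan block has size 1, contributing (x − 4)

So m_A(x) = (x - 4)*(x - 2) = x^2 - 6*x + 8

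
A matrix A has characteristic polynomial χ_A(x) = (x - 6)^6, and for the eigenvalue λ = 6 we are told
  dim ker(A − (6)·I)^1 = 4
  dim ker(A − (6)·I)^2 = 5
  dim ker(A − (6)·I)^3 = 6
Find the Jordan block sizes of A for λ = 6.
Block sizes for λ = 6: [3, 1, 1, 1]

From the dimensions of kernels of powers, the number of Jordan blocks of size at least j is d_j − d_{j−1} where d_j = dim ker(N^j) (with d_0 = 0). Computing the differences gives [4, 1, 1].
The number of blocks of size exactly k is (#blocks of size ≥ k) − (#blocks of size ≥ k + 1), so the partition is: 3 block(s) of size 1, 1 block(s) of size 3.
In nonincreasing order the block sizes are [3, 1, 1, 1].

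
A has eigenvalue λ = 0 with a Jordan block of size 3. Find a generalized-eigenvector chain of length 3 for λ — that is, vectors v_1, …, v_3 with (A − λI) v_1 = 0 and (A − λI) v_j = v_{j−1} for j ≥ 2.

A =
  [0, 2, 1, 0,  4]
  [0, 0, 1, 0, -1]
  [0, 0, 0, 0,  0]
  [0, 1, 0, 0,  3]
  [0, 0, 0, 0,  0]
A Jordan chain for λ = 0 of length 3:
v_1 = (2, 0, 0, 1, 0)ᵀ
v_2 = (1, 1, 0, 0, 0)ᵀ
v_3 = (0, 0, 1, 0, 0)ᵀ

Let N = A − (0)·I. We want v_3 with N^3 v_3 = 0 but N^2 v_3 ≠ 0; then v_{j-1} := N · v_j for j = 3, …, 2.

Pick v_3 = (0, 0, 1, 0, 0)ᵀ.
Then v_2 = N · v_3 = (1, 1, 0, 0, 0)ᵀ.
Then v_1 = N · v_2 = (2, 0, 0, 1, 0)ᵀ.

Sanity check: (A − (0)·I) v_1 = (0, 0, 0, 0, 0)ᵀ = 0. ✓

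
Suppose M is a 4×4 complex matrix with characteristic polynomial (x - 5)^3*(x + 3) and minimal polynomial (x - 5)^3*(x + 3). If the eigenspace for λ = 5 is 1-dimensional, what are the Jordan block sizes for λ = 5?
Block sizes for λ = 5: [3]

Step 1 — from the characteristic polynomial, algebraic multiplicity of λ = 5 is 3. From dim ker(M − (5)·I) = 1, there are exactly 1 Jordan blocks for λ = 5.
Step 2 — from the minimal polynomial, the factor (x − 5)^3 tells us the largest block for λ = 5 has size 3.
Step 3 — with total size 3, 1 blocks, and largest block 3, the block sizes (in nonincreasing order) are [3].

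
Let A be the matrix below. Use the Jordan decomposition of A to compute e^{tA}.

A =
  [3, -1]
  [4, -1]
e^{tA} =
  [2*t*exp(t) + exp(t), -t*exp(t)]
  [4*t*exp(t), -2*t*exp(t) + exp(t)]

Strategy: write A = P · J · P⁻¹ where J is a Jordan canonical form, so e^{tA} = P · e^{tJ} · P⁻¹, and e^{tJ} can be computed block-by-block.

A has Jordan form
J =
  [1, 1]
  [0, 1]
(up to reordering of blocks).

Per-block formulas:
  For a 2×2 Jordan block J_2(1): exp(t · J_2(1)) = e^(1t)·(I + t·N), where N is the 2×2 nilpotent shift.

After assembling e^{tJ} and conjugating by P, we get:

e^{tA} =
  [2*t*exp(t) + exp(t), -t*exp(t)]
  [4*t*exp(t), -2*t*exp(t) + exp(t)]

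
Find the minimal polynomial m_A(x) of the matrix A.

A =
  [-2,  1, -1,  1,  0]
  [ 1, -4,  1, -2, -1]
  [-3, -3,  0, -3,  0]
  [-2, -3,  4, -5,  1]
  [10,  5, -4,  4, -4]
x^3 + 9*x^2 + 27*x + 27

The characteristic polynomial is χ_A(x) = (x + 3)^5, so the eigenvalues are known. The minimal polynomial is
  m_A(x) = Π_λ (x − λ)^{k_λ}
where k_λ is the size of the *largest* Jordan block for λ (equivalently, the smallest k with (A − λI)^k v = 0 for every generalised eigenvector v of λ).

  λ = -3: largest Jordan block has size 3, contributing (x + 3)^3

So m_A(x) = (x + 3)^3 = x^3 + 9*x^2 + 27*x + 27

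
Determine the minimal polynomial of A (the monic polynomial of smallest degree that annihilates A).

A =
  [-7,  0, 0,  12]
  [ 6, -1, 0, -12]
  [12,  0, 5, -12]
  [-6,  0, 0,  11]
x^2 - 4*x - 5

The characteristic polynomial is χ_A(x) = (x - 5)^2*(x + 1)^2, so the eigenvalues are known. The minimal polynomial is
  m_A(x) = Π_λ (x − λ)^{k_λ}
where k_λ is the size of the *largest* Jordan block for λ (equivalently, the smallest k with (A − λI)^k v = 0 for every generalised eigenvector v of λ).

  λ = -1: largest Jordan block has size 1, contributing (x + 1)
  λ = 5: largest Jordan block has size 1, contributing (x − 5)

So m_A(x) = (x - 5)*(x + 1) = x^2 - 4*x - 5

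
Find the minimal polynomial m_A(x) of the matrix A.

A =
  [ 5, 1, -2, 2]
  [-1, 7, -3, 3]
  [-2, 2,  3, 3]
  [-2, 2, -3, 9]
x^3 - 18*x^2 + 108*x - 216

The characteristic polynomial is χ_A(x) = (x - 6)^4, so the eigenvalues are known. The minimal polynomial is
  m_A(x) = Π_λ (x − λ)^{k_λ}
where k_λ is the size of the *largest* Jordan block for λ (equivalently, the smallest k with (A − λI)^k v = 0 for every generalised eigenvector v of λ).

  λ = 6: largest Jordan block has size 3, contributing (x − 6)^3

So m_A(x) = (x - 6)^3 = x^3 - 18*x^2 + 108*x - 216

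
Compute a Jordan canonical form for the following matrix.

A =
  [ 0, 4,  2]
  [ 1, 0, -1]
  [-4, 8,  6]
J_2(2) ⊕ J_1(2)

The characteristic polynomial is
  det(x·I − A) = x^3 - 6*x^2 + 12*x - 8 = (x - 2)^3

Eigenvalues and multiplicities (the geometric multiplicity of λ is n − rank(A − λI), which equals the number of Jordan blocks for λ):
  λ = 2: algebraic multiplicity = 3, geometric multiplicity = 2

Determining the block sizes for each eigenvalue:
  λ = 2: 2 blocks summing to 3 forces exactly one block of size 2 and the rest size 1 → block sizes [2, 1]

Assembling the blocks gives a Jordan form
J =
  [2, 1, 0]
  [0, 2, 0]
  [0, 0, 2]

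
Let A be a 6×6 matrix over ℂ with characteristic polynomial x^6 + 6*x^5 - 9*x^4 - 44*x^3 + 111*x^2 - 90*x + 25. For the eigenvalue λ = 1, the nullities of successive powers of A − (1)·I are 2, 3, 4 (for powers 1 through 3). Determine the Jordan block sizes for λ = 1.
Block sizes for λ = 1: [3, 1]

From the dimensions of kernels of powers, the number of Jordan blocks of size at least j is d_j − d_{j−1} where d_j = dim ker(N^j) (with d_0 = 0). Computing the differences gives [2, 1, 1].
The number of blocks of size exactly k is (#blocks of size ≥ k) − (#blocks of size ≥ k + 1), so the partition is: 1 block(s) of size 1, 1 block(s) of size 3.
In nonincreasing order the block sizes are [3, 1].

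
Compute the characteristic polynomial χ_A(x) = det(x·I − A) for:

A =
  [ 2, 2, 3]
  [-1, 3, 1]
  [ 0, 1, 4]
x^3 - 9*x^2 + 27*x - 27

Expanding det(x·I − A) (e.g. by cofactor expansion or by noting that A is similar to its Jordan form J, which has the same characteristic polynomial as A) gives
  χ_A(x) = x^3 - 9*x^2 + 27*x - 27
which factors as (x - 3)^3. The eigenvalues (with algebraic multiplicities) are λ = 3 with multiplicity 3.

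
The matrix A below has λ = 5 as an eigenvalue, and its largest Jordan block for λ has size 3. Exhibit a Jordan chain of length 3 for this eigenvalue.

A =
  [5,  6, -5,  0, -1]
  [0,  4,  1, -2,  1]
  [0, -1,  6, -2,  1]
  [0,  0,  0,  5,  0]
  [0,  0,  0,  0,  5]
A Jordan chain for λ = 5 of length 3:
v_1 = (-1, 0, 0, 0, 0)ᵀ
v_2 = (6, -1, -1, 0, 0)ᵀ
v_3 = (0, 1, 0, 0, 0)ᵀ

Let N = A − (5)·I. We want v_3 with N^3 v_3 = 0 but N^2 v_3 ≠ 0; then v_{j-1} := N · v_j for j = 3, …, 2.

Pick v_3 = (0, 1, 0, 0, 0)ᵀ.
Then v_2 = N · v_3 = (6, -1, -1, 0, 0)ᵀ.
Then v_1 = N · v_2 = (-1, 0, 0, 0, 0)ᵀ.

Sanity check: (A − (5)·I) v_1 = (0, 0, 0, 0, 0)ᵀ = 0. ✓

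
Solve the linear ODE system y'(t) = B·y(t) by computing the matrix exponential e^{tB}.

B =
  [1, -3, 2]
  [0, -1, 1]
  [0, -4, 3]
e^{tB} =
  [exp(t), -t^2*exp(t) - 3*t*exp(t), t^2*exp(t)/2 + 2*t*exp(t)]
  [0, -2*t*exp(t) + exp(t), t*exp(t)]
  [0, -4*t*exp(t), 2*t*exp(t) + exp(t)]

Strategy: write B = P · J · P⁻¹ where J is a Jordan canonical form, so e^{tB} = P · e^{tJ} · P⁻¹, and e^{tJ} can be computed block-by-block.

B has Jordan form
J =
  [1, 1, 0]
  [0, 1, 1]
  [0, 0, 1]
(up to reordering of blocks).

Per-block formulas:
  For a 3×3 Jordan block J_3(1): exp(t · J_3(1)) = e^(1t)·(I + t·N + (t^2/2)·N^2), where N is the 3×3 nilpotent shift.

After assembling e^{tJ} and conjugating by P, we get:

e^{tB} =
  [exp(t), -t^2*exp(t) - 3*t*exp(t), t^2*exp(t)/2 + 2*t*exp(t)]
  [0, -2*t*exp(t) + exp(t), t*exp(t)]
  [0, -4*t*exp(t), 2*t*exp(t) + exp(t)]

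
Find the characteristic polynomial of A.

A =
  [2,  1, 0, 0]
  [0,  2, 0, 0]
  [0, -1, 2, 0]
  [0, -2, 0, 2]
x^4 - 8*x^3 + 24*x^2 - 32*x + 16

Expanding det(x·I − A) (e.g. by cofactor expansion or by noting that A is similar to its Jordan form J, which has the same characteristic polynomial as A) gives
  χ_A(x) = x^4 - 8*x^3 + 24*x^2 - 32*x + 16
which factors as (x - 2)^4. The eigenvalues (with algebraic multiplicities) are λ = 2 with multiplicity 4.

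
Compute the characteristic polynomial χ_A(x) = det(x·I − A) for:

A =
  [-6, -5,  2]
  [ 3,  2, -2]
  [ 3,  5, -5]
x^3 + 9*x^2 + 27*x + 27

Expanding det(x·I − A) (e.g. by cofactor expansion or by noting that A is similar to its Jordan form J, which has the same characteristic polynomial as A) gives
  χ_A(x) = x^3 + 9*x^2 + 27*x + 27
which factors as (x + 3)^3. The eigenvalues (with algebraic multiplicities) are λ = -3 with multiplicity 3.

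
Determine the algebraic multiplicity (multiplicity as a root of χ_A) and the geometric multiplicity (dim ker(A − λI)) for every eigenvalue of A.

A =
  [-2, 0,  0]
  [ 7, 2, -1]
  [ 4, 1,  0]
λ = -2: alg = 1, geom = 1; λ = 1: alg = 2, geom = 1

Step 1 — factor the characteristic polynomial to read off the algebraic multiplicities:
  χ_A(x) = (x - 1)^2*(x + 2)

Step 2 — compute geometric multiplicities via the rank-nullity identity g(λ) = n − rank(A − λI):
  rank(A − (-2)·I) = 2, so dim ker(A − (-2)·I) = n − 2 = 1
  rank(A − (1)·I) = 2, so dim ker(A − (1)·I) = n − 2 = 1

Summary:
  λ = -2: algebraic multiplicity = 1, geometric multiplicity = 1
  λ = 1: algebraic multiplicity = 2, geometric multiplicity = 1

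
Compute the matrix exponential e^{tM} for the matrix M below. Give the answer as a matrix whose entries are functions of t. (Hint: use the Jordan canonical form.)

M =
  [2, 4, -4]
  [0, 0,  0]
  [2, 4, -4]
e^{tM} =
  [2 - exp(-2*t), 2 - 2*exp(-2*t), -2 + 2*exp(-2*t)]
  [0, 1, 0]
  [1 - exp(-2*t), 2 - 2*exp(-2*t), -1 + 2*exp(-2*t)]

Strategy: write M = P · J · P⁻¹ where J is a Jordan canonical form, so e^{tM} = P · e^{tJ} · P⁻¹, and e^{tJ} can be computed block-by-block.

M has Jordan form
J =
  [-2, 0, 0]
  [ 0, 0, 0]
  [ 0, 0, 0]
(up to reordering of blocks).

Per-block formulas:
  For a 1×1 block at λ = 0: exp(t · [0]) = [e^(0t)].
  For a 1×1 block at λ = -2: exp(t · [-2]) = [e^(-2t)].

After assembling e^{tJ} and conjugating by P, we get:

e^{tM} =
  [2 - exp(-2*t), 2 - 2*exp(-2*t), -2 + 2*exp(-2*t)]
  [0, 1, 0]
  [1 - exp(-2*t), 2 - 2*exp(-2*t), -1 + 2*exp(-2*t)]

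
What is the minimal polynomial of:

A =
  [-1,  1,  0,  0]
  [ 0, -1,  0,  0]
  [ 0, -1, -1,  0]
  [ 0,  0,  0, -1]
x^2 + 2*x + 1

The characteristic polynomial is χ_A(x) = (x + 1)^4, so the eigenvalues are known. The minimal polynomial is
  m_A(x) = Π_λ (x − λ)^{k_λ}
where k_λ is the size of the *largest* Jordan block for λ (equivalently, the smallest k with (A − λI)^k v = 0 for every generalised eigenvector v of λ).

  λ = -1: largest Jordan block has size 2, contributing (x + 1)^2

So m_A(x) = (x + 1)^2 = x^2 + 2*x + 1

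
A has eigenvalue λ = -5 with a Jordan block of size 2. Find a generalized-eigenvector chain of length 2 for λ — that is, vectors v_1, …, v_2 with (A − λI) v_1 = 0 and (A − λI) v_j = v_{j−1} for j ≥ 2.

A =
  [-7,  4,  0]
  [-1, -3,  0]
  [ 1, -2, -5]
A Jordan chain for λ = -5 of length 2:
v_1 = (-2, -1, 1)ᵀ
v_2 = (1, 0, 0)ᵀ

Let N = A − (-5)·I. We want v_2 with N^2 v_2 = 0 but N^1 v_2 ≠ 0; then v_{j-1} := N · v_j for j = 2, …, 2.

Pick v_2 = (1, 0, 0)ᵀ.
Then v_1 = N · v_2 = (-2, -1, 1)ᵀ.

Sanity check: (A − (-5)·I) v_1 = (0, 0, 0)ᵀ = 0. ✓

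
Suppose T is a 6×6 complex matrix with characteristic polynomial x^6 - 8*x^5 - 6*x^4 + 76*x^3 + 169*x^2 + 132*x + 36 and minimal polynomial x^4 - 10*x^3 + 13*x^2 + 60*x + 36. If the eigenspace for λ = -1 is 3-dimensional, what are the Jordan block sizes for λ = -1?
Block sizes for λ = -1: [2, 1, 1]

Step 1 — from the characteristic polynomial, algebraic multiplicity of λ = -1 is 4. From dim ker(T − (-1)·I) = 3, there are exactly 3 Jordan blocks for λ = -1.
Step 2 — from the minimal polynomial, the factor (x + 1)^2 tells us the largest block for λ = -1 has size 2.
Step 3 — with total size 4, 3 blocks, and largest block 2, the block sizes (in nonincreasing order) are [2, 1, 1].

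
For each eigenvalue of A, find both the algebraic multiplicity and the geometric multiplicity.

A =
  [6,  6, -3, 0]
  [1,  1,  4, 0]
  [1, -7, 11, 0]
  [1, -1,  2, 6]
λ = 6: alg = 4, geom = 2

Step 1 — factor the characteristic polynomial to read off the algebraic multiplicities:
  χ_A(x) = (x - 6)^4

Step 2 — compute geometric multiplicities via the rank-nullity identity g(λ) = n − rank(A − λI):
  rank(A − (6)·I) = 2, so dim ker(A − (6)·I) = n − 2 = 2

Summary:
  λ = 6: algebraic multiplicity = 4, geometric multiplicity = 2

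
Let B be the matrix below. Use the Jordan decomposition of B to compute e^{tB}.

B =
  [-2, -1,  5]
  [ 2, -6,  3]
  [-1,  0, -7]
e^{tB} =
  [t^2*exp(-5*t) + 3*t*exp(-5*t) + exp(-5*t), -t^2*exp(-5*t) - t*exp(-5*t), t^2*exp(-5*t) + 5*t*exp(-5*t)]
  [t^2*exp(-5*t)/2 + 2*t*exp(-5*t), -t^2*exp(-5*t)/2 - t*exp(-5*t) + exp(-5*t), t^2*exp(-5*t)/2 + 3*t*exp(-5*t)]
  [-t^2*exp(-5*t)/2 - t*exp(-5*t), t^2*exp(-5*t)/2, -t^2*exp(-5*t)/2 - 2*t*exp(-5*t) + exp(-5*t)]

Strategy: write B = P · J · P⁻¹ where J is a Jordan canonical form, so e^{tB} = P · e^{tJ} · P⁻¹, and e^{tJ} can be computed block-by-block.

B has Jordan form
J =
  [-5,  1,  0]
  [ 0, -5,  1]
  [ 0,  0, -5]
(up to reordering of blocks).

Per-block formulas:
  For a 3×3 Jordan block J_3(-5): exp(t · J_3(-5)) = e^(-5t)·(I + t·N + (t^2/2)·N^2), where N is the 3×3 nilpotent shift.

After assembling e^{tJ} and conjugating by P, we get:

e^{tB} =
  [t^2*exp(-5*t) + 3*t*exp(-5*t) + exp(-5*t), -t^2*exp(-5*t) - t*exp(-5*t), t^2*exp(-5*t) + 5*t*exp(-5*t)]
  [t^2*exp(-5*t)/2 + 2*t*exp(-5*t), -t^2*exp(-5*t)/2 - t*exp(-5*t) + exp(-5*t), t^2*exp(-5*t)/2 + 3*t*exp(-5*t)]
  [-t^2*exp(-5*t)/2 - t*exp(-5*t), t^2*exp(-5*t)/2, -t^2*exp(-5*t)/2 - 2*t*exp(-5*t) + exp(-5*t)]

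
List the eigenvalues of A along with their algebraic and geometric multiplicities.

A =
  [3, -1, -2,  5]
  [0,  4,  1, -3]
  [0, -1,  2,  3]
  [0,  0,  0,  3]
λ = 3: alg = 4, geom = 2

Step 1 — factor the characteristic polynomial to read off the algebraic multiplicities:
  χ_A(x) = (x - 3)^4

Step 2 — compute geometric multiplicities via the rank-nullity identity g(λ) = n − rank(A − λI):
  rank(A − (3)·I) = 2, so dim ker(A − (3)·I) = n − 2 = 2

Summary:
  λ = 3: algebraic multiplicity = 4, geometric multiplicity = 2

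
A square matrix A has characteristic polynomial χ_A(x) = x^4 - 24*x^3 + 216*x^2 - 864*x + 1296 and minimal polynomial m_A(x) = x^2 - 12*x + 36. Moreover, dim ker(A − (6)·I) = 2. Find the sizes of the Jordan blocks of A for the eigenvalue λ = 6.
Block sizes for λ = 6: [2, 2]

Step 1 — from the characteristic polynomial, algebraic multiplicity of λ = 6 is 4. From dim ker(A − (6)·I) = 2, there are exactly 2 Jordan blocks for λ = 6.
Step 2 — from the minimal polynomial, the factor (x − 6)^2 tells us the largest block for λ = 6 has size 2.
Step 3 — with total size 4, 2 blocks, and largest block 2, the block sizes (in nonincreasing order) are [2, 2].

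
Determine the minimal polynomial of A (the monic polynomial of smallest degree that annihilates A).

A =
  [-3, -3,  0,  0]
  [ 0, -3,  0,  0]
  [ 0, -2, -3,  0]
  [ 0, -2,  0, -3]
x^2 + 6*x + 9

The characteristic polynomial is χ_A(x) = (x + 3)^4, so the eigenvalues are known. The minimal polynomial is
  m_A(x) = Π_λ (x − λ)^{k_λ}
where k_λ is the size of the *largest* Jordan block for λ (equivalently, the smallest k with (A − λI)^k v = 0 for every generalised eigenvector v of λ).

  λ = -3: largest Jordan block has size 2, contributing (x + 3)^2

So m_A(x) = (x + 3)^2 = x^2 + 6*x + 9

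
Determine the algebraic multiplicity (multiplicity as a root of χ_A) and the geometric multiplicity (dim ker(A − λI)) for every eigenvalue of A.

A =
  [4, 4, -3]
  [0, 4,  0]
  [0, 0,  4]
λ = 4: alg = 3, geom = 2

Step 1 — factor the characteristic polynomial to read off the algebraic multiplicities:
  χ_A(x) = (x - 4)^3

Step 2 — compute geometric multiplicities via the rank-nullity identity g(λ) = n − rank(A − λI):
  rank(A − (4)·I) = 1, so dim ker(A − (4)·I) = n − 1 = 2

Summary:
  λ = 4: algebraic multiplicity = 3, geometric multiplicity = 2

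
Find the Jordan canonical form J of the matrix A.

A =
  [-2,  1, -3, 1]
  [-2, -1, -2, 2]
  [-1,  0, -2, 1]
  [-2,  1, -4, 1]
J_2(-1) ⊕ J_2(-1)

The characteristic polynomial is
  det(x·I − A) = x^4 + 4*x^3 + 6*x^2 + 4*x + 1 = (x + 1)^4

Eigenvalues and multiplicities (the geometric multiplicity of λ is n − rank(A − λI), which equals the number of Jordan blocks for λ):
  λ = -1: algebraic multiplicity = 4, geometric multiplicity = 2

Determining the block sizes for each eigenvalue:
  λ = -1: with am = 4 and gm = 2, the partition is not yet determined (e.g. several partitions of 4 into 2 parts exist). Let N = A − (-1)·I. Computing rank(N^1) = 2, rank(N^2) = 0; the number of blocks of size ≥ j is rank(N^{j−1}) − rank(N^j), giving [2, 2]. So we have 2 block(s) of size 2 → block sizes [2, 2]

Assembling the blocks gives a Jordan form
J =
  [-1,  1,  0,  0]
  [ 0, -1,  0,  0]
  [ 0,  0, -1,  1]
  [ 0,  0,  0, -1]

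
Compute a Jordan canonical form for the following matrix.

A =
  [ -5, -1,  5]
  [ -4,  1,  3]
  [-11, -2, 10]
J_3(2)

The characteristic polynomial is
  det(x·I − A) = x^3 - 6*x^2 + 12*x - 8 = (x - 2)^3

Eigenvalues and multiplicities (the geometric multiplicity of λ is n − rank(A − λI), which equals the number of Jordan blocks for λ):
  λ = 2: algebraic multiplicity = 3, geometric multiplicity = 1

Determining the block sizes for each eigenvalue:
  λ = 2: one block (gm = 1), so the single block has size am = 3 → block sizes [3]

Assembling the blocks gives a Jordan form
J =
  [2, 1, 0]
  [0, 2, 1]
  [0, 0, 2]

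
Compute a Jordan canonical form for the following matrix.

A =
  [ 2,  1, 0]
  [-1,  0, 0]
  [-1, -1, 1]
J_2(1) ⊕ J_1(1)

The characteristic polynomial is
  det(x·I − A) = x^3 - 3*x^2 + 3*x - 1 = (x - 1)^3

Eigenvalues and multiplicities (the geometric multiplicity of λ is n − rank(A − λI), which equals the number of Jordan blocks for λ):
  λ = 1: algebraic multiplicity = 3, geometric multiplicity = 2

Determining the block sizes for each eigenvalue:
  λ = 1: 2 blocks summing to 3 forces exactly one block of size 2 and the rest size 1 → block sizes [2, 1]

Assembling the blocks gives a Jordan form
J =
  [1, 1, 0]
  [0, 1, 0]
  [0, 0, 1]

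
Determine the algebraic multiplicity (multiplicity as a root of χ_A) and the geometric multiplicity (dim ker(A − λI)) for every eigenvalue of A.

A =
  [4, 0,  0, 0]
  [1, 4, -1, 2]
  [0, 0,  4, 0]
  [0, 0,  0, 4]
λ = 4: alg = 4, geom = 3

Step 1 — factor the characteristic polynomial to read off the algebraic multiplicities:
  χ_A(x) = (x - 4)^4

Step 2 — compute geometric multiplicities via the rank-nullity identity g(λ) = n − rank(A − λI):
  rank(A − (4)·I) = 1, so dim ker(A − (4)·I) = n − 1 = 3

Summary:
  λ = 4: algebraic multiplicity = 4, geometric multiplicity = 3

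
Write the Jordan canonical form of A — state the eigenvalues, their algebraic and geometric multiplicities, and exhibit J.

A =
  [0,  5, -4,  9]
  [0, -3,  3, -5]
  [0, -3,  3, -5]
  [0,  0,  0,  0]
J_3(0) ⊕ J_1(0)

The characteristic polynomial is
  det(x·I − A) = x^4

Eigenvalues and multiplicities (the geometric multiplicity of λ is n − rank(A − λI), which equals the number of Jordan blocks for λ):
  λ = 0: algebraic multiplicity = 4, geometric multiplicity = 2

Determining the block sizes for each eigenvalue:
  λ = 0: with am = 4 and gm = 2, the partition is not yet determined (e.g. several partitions of 4 into 2 parts exist). Let N = A − (0)·I. Computing rank(N^1) = 2, rank(N^2) = 1, rank(N^3) = 0; the number of blocks of size ≥ j is rank(N^{j−1}) − rank(N^j), giving [2, 1, 1]. So we have 1 block(s) of size 3, 1 block(s) of size 1 → block sizes [3, 1]

Assembling the blocks gives a Jordan form
J =
  [0, 1, 0, 0]
  [0, 0, 1, 0]
  [0, 0, 0, 0]
  [0, 0, 0, 0]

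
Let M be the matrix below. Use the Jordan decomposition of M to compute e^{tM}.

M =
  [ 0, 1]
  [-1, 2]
e^{tM} =
  [-t*exp(t) + exp(t), t*exp(t)]
  [-t*exp(t), t*exp(t) + exp(t)]

Strategy: write M = P · J · P⁻¹ where J is a Jordan canonical form, so e^{tM} = P · e^{tJ} · P⁻¹, and e^{tJ} can be computed block-by-block.

M has Jordan form
J =
  [1, 1]
  [0, 1]
(up to reordering of blocks).

Per-block formulas:
  For a 2×2 Jordan block J_2(1): exp(t · J_2(1)) = e^(1t)·(I + t·N), where N is the 2×2 nilpotent shift.

After assembling e^{tJ} and conjugating by P, we get:

e^{tM} =
  [-t*exp(t) + exp(t), t*exp(t)]
  [-t*exp(t), t*exp(t) + exp(t)]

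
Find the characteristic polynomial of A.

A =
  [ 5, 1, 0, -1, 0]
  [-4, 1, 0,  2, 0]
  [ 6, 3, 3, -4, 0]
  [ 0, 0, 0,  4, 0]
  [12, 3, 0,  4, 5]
x^5 - 18*x^4 + 128*x^3 - 450*x^2 + 783*x - 540

Expanding det(x·I − A) (e.g. by cofactor expansion or by noting that A is similar to its Jordan form J, which has the same characteristic polynomial as A) gives
  χ_A(x) = x^5 - 18*x^4 + 128*x^3 - 450*x^2 + 783*x - 540
which factors as (x - 5)*(x - 4)*(x - 3)^3. The eigenvalues (with algebraic multiplicities) are λ = 3 with multiplicity 3, λ = 4 with multiplicity 1, λ = 5 with multiplicity 1.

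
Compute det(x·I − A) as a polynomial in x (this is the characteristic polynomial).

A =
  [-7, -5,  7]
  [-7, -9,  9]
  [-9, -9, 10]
x^3 + 6*x^2 + 12*x + 8

Expanding det(x·I − A) (e.g. by cofactor expansion or by noting that A is similar to its Jordan form J, which has the same characteristic polynomial as A) gives
  χ_A(x) = x^3 + 6*x^2 + 12*x + 8
which factors as (x + 2)^3. The eigenvalues (with algebraic multiplicities) are λ = -2 with multiplicity 3.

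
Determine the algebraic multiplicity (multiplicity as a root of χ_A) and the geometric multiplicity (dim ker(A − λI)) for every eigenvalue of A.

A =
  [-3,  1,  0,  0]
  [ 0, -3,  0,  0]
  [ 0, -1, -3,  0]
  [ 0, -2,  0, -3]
λ = -3: alg = 4, geom = 3

Step 1 — factor the characteristic polynomial to read off the algebraic multiplicities:
  χ_A(x) = (x + 3)^4

Step 2 — compute geometric multiplicities via the rank-nullity identity g(λ) = n − rank(A − λI):
  rank(A − (-3)·I) = 1, so dim ker(A − (-3)·I) = n − 1 = 3

Summary:
  λ = -3: algebraic multiplicity = 4, geometric multiplicity = 3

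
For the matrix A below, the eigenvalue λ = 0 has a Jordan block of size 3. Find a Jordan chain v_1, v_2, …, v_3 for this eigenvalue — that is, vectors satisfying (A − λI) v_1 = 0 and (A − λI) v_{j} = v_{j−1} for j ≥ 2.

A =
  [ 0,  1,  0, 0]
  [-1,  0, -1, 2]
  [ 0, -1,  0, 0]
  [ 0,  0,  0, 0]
A Jordan chain for λ = 0 of length 3:
v_1 = (-1, 0, 1, 0)ᵀ
v_2 = (0, -1, 0, 0)ᵀ
v_3 = (1, 0, 0, 0)ᵀ

Let N = A − (0)·I. We want v_3 with N^3 v_3 = 0 but N^2 v_3 ≠ 0; then v_{j-1} := N · v_j for j = 3, …, 2.

Pick v_3 = (1, 0, 0, 0)ᵀ.
Then v_2 = N · v_3 = (0, -1, 0, 0)ᵀ.
Then v_1 = N · v_2 = (-1, 0, 1, 0)ᵀ.

Sanity check: (A − (0)·I) v_1 = (0, 0, 0, 0)ᵀ = 0. ✓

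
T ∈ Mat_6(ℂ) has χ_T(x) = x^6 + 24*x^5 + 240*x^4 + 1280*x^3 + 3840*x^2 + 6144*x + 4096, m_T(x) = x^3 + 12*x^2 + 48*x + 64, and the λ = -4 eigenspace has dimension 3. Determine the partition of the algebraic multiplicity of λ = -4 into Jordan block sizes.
Block sizes for λ = -4: [3, 2, 1]

Step 1 — from the characteristic polynomial, algebraic multiplicity of λ = -4 is 6. From dim ker(T − (-4)·I) = 3, there are exactly 3 Jordan blocks for λ = -4.
Step 2 — from the minimal polynomial, the factor (x + 4)^3 tells us the largest block for λ = -4 has size 3.
Step 3 — with total size 6, 3 blocks, and largest block 3, the block sizes (in nonincreasing order) are [3, 2, 1].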